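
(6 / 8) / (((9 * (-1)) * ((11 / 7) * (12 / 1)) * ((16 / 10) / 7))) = -245 / 12672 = -0.02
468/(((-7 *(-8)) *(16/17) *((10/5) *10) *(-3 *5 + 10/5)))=-153/4480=-0.03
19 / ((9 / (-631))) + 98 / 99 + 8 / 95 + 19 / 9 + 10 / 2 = -12451523 / 9405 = -1323.93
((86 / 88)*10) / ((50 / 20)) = 43 / 11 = 3.91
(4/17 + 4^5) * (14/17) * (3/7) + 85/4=442453/1156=382.74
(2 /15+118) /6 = 886 /45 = 19.69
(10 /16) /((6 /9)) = 15 /16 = 0.94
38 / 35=1.09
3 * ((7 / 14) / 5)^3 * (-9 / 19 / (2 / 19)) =-27 / 2000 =-0.01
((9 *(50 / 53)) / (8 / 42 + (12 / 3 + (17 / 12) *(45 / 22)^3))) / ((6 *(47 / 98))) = 6574075200 / 36348599761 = 0.18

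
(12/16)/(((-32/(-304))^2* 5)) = 1083/80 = 13.54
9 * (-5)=-45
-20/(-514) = 0.04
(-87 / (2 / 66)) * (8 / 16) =-2871 / 2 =-1435.50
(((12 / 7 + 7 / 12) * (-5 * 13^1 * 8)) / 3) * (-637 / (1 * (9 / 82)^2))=15352169560 / 729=21059217.50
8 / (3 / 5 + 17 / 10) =80 / 23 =3.48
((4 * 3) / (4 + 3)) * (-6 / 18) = -4 / 7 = -0.57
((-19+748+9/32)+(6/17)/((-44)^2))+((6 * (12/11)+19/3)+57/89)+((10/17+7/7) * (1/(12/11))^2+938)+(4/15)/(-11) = 49271856727/29291680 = 1682.11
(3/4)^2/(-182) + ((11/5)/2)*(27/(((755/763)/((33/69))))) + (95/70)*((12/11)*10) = 81090711861/2781178400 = 29.16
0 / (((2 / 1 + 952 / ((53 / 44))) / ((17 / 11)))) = 0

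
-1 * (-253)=253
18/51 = 6/17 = 0.35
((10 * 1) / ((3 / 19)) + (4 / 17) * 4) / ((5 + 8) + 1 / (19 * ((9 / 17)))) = 93423 / 19040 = 4.91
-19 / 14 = -1.36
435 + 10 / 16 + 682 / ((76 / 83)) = 179427 / 152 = 1180.44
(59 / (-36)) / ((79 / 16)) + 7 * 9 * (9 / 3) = 134143 / 711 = 188.67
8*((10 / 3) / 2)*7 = 280 / 3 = 93.33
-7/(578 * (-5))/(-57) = -7/164730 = -0.00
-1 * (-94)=94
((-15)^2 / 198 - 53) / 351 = -1141 / 7722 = -0.15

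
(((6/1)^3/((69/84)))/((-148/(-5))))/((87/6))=15120/24679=0.61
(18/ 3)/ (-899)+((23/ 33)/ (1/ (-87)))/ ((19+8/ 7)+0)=-3.02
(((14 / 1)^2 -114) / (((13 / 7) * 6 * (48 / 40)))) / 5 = 287 / 234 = 1.23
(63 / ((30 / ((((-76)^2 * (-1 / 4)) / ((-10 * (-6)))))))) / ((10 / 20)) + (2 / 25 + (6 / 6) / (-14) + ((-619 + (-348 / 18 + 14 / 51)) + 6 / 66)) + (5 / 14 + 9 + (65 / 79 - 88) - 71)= -91814430 / 103411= -887.86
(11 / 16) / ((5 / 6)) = 0.82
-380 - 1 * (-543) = 163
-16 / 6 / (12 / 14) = -28 / 9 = -3.11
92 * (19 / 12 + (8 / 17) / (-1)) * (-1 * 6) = -10442 / 17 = -614.24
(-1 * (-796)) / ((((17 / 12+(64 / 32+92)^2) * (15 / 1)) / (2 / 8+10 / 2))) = 16716 / 530245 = 0.03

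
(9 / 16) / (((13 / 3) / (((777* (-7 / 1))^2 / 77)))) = 114104781 / 2288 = 49870.97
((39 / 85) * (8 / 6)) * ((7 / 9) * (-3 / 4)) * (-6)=182 / 85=2.14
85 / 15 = 17 / 3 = 5.67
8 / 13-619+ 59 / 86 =-690587 / 1118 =-617.70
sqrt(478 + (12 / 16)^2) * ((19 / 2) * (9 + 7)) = 38 * sqrt(7657) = 3325.16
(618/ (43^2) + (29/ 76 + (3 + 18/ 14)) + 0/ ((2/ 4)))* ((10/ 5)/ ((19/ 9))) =44278587/ 9344846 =4.74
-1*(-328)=328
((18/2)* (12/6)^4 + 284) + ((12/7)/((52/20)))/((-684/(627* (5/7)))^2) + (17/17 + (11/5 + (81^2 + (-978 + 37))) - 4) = 1617943513/267540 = 6047.48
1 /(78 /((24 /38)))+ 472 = 116586 /247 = 472.01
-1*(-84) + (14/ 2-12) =79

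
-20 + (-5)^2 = 5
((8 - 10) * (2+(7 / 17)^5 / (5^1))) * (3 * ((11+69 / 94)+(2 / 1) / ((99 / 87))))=-54084340257 / 333666395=-162.09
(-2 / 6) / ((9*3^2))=-1 / 243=-0.00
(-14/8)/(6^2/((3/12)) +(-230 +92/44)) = 77/3692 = 0.02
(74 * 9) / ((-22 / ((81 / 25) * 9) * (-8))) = 242757 / 2200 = 110.34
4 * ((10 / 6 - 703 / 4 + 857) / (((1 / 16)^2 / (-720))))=-503500800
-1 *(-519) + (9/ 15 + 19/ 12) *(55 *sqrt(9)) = 3517/ 4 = 879.25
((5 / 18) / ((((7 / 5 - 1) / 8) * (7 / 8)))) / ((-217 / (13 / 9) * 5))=-1040 / 123039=-0.01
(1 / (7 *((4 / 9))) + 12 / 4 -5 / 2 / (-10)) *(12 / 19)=300 / 133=2.26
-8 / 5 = -1.60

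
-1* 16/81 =-16/81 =-0.20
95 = 95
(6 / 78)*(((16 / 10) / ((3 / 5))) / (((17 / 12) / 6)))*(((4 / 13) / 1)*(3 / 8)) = 288 / 2873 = 0.10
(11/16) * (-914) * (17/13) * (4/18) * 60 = -427295/39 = -10956.28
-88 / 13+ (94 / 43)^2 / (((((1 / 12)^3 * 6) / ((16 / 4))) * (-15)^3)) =-75720104 / 9013875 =-8.40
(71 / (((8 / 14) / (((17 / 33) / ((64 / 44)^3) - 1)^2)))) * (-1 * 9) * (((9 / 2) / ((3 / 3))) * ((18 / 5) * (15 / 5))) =-12641506481331 / 335544320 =-37674.63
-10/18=-5/9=-0.56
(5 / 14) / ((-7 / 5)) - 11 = -1103 / 98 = -11.26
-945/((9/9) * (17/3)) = -2835/17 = -166.76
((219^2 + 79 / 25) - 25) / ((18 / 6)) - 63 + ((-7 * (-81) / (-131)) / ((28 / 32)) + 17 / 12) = 625388371 / 39300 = 15913.19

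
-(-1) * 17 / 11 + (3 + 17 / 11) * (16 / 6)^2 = 3353 / 99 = 33.87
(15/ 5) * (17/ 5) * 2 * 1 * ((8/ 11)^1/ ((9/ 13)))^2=367744/ 16335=22.51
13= 13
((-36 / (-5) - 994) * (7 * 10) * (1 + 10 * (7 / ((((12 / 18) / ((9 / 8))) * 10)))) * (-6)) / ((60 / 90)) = 31861305 / 4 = 7965326.25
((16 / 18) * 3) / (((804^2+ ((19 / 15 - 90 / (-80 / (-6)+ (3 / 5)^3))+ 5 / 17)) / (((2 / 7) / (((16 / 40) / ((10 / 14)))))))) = 0.00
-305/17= -17.94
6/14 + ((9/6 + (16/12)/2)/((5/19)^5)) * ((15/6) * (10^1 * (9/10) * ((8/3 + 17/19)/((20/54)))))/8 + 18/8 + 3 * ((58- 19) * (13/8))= 65270260491/1400000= 46621.61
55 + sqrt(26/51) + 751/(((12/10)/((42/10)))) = sqrt(1326)/51 + 5367/2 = 2684.21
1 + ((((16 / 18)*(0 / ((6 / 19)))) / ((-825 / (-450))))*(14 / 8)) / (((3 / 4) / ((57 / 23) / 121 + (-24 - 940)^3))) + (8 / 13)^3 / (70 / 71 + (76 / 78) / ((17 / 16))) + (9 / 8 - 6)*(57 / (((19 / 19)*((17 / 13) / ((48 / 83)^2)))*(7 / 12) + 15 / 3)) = -733753403075117 / 19808291725651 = -37.04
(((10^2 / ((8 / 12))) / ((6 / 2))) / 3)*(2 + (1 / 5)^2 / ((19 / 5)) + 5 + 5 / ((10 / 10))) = 11410 / 57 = 200.18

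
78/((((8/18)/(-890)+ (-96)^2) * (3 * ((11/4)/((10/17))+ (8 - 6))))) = 0.00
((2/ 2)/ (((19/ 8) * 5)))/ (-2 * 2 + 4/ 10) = -4/ 171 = -0.02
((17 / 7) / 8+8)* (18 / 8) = 4185 / 224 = 18.68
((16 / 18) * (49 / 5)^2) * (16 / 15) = 307328 / 3375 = 91.06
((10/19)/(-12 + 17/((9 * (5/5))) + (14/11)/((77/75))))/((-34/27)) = 0.05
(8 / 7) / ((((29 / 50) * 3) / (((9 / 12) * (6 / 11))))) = 600 / 2233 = 0.27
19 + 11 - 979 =-949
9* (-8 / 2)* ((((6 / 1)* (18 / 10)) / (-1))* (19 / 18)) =2052 / 5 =410.40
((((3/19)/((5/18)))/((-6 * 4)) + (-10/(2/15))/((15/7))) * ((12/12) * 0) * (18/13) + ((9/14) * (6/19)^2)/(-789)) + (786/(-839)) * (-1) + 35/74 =58168508285/41262417686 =1.41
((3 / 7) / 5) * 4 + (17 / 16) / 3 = 1171 / 1680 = 0.70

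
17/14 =1.21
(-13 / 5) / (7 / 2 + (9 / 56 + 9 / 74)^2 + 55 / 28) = -55811392 / 119007045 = -0.47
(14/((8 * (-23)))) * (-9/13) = 0.05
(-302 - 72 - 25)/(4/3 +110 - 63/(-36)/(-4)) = -19152/5323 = -3.60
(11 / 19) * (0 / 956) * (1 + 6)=0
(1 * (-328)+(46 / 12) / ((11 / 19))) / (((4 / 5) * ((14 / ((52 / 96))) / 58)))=-901.49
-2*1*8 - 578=-594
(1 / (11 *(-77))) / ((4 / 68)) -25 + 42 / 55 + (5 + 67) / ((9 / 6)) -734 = -3007936 / 4235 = -710.26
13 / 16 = 0.81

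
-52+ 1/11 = -571/11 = -51.91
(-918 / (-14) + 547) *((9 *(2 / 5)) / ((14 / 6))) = 231552 / 245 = 945.11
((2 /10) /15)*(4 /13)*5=4 /195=0.02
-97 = -97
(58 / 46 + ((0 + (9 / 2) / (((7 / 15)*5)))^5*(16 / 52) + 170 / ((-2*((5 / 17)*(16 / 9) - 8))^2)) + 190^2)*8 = 36536785630846229 / 126476574224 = 288881.84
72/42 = 12/7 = 1.71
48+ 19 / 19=49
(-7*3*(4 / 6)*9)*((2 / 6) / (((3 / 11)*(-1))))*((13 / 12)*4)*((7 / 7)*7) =14014 / 3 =4671.33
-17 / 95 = -0.18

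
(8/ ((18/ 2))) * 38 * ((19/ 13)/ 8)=722/ 117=6.17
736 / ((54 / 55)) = 20240 / 27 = 749.63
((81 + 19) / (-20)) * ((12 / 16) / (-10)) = 3 / 8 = 0.38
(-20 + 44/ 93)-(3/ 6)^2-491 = -190009/ 372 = -510.78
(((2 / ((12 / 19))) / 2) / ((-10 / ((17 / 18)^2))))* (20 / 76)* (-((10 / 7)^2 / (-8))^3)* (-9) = 4515625 / 813189888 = 0.01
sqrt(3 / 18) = sqrt(6) / 6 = 0.41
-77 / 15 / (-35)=11 / 75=0.15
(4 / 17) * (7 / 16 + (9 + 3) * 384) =1084.34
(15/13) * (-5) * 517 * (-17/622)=659175/8086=81.52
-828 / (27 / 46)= -4232 / 3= -1410.67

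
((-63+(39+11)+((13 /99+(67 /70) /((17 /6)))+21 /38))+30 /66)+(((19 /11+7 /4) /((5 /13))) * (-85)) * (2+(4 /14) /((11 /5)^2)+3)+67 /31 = -65441894398511 /16792401780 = -3897.11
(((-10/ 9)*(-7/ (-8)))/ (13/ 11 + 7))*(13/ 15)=-1001/ 9720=-0.10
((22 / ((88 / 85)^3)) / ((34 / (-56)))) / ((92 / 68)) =-24.14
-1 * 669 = -669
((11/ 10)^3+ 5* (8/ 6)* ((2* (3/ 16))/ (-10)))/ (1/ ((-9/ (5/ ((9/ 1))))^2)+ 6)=7092441/ 39391000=0.18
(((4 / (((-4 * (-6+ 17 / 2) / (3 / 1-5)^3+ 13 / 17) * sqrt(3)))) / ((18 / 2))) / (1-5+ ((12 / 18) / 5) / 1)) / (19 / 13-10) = 8840 * sqrt(3) / 3969027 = 0.00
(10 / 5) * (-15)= -30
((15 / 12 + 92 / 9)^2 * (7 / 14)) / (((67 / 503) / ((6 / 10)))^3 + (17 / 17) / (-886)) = 9616295153830309 / 1433922577008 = 6706.29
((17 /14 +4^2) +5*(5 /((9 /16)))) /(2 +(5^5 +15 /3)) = 7769 /394632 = 0.02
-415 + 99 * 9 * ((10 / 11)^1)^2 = 3535 / 11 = 321.36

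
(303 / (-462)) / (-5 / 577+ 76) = -58277 / 6752438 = -0.01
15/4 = 3.75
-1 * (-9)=9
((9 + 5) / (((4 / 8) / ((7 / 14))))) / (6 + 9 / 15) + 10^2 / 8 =965 / 66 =14.62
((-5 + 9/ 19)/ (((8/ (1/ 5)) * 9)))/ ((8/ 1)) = -43/ 27360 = -0.00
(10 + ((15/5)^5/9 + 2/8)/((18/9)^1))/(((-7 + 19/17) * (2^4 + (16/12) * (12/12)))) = -0.23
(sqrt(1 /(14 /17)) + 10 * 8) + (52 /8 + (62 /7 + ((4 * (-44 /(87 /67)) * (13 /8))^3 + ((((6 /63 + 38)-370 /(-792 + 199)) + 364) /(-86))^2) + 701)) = -448292651233224577532141 /41959483290039294 + sqrt(238) /14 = -10683940.07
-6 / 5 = -1.20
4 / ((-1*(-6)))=2 / 3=0.67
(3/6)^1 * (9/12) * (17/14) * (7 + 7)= 51/8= 6.38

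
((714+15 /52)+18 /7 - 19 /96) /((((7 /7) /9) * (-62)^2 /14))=18782277 /799552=23.49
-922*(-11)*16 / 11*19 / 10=140144 / 5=28028.80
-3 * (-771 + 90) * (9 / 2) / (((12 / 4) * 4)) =766.12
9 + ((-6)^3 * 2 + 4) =-419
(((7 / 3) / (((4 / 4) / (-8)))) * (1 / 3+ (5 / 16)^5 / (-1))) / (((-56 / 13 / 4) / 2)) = 13509613 / 1179648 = 11.45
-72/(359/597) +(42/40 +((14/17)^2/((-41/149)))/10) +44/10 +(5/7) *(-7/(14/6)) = -69481712311/595530740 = -116.67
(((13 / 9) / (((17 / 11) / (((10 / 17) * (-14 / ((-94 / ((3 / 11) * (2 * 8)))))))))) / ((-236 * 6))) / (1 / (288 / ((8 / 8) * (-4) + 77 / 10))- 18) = 0.00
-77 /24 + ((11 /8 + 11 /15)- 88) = -891 /10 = -89.10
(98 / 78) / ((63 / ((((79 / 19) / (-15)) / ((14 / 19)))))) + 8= 84161 / 10530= 7.99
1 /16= 0.06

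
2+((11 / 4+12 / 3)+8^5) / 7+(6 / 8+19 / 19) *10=131645 / 28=4701.61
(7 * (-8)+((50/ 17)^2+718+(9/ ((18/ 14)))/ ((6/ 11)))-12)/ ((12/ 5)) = 5821765/ 20808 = 279.78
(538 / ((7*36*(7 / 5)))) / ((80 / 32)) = 269 / 441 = 0.61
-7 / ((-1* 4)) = 7 / 4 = 1.75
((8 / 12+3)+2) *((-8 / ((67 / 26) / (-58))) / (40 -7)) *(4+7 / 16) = 910078 / 6633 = 137.20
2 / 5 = 0.40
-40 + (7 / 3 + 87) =148 / 3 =49.33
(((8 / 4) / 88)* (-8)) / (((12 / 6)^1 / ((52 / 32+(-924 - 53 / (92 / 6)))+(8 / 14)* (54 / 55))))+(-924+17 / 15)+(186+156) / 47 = -91356472667 / 109872840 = -831.47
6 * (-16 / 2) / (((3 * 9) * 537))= -0.00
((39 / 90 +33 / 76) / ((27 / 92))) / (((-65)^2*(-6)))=-22747 / 195068250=-0.00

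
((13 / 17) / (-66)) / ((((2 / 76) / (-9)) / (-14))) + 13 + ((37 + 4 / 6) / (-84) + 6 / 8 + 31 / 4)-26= -2847437 / 47124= -60.42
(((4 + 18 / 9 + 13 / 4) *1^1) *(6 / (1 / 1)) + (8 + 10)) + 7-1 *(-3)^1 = 167 / 2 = 83.50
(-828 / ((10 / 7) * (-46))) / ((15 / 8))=168 / 25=6.72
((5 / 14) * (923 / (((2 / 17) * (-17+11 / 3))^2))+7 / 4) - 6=2324563 / 17920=129.72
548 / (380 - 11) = 548 / 369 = 1.49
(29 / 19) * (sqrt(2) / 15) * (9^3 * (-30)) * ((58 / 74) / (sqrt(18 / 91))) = -408726 * sqrt(91) / 703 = -5546.23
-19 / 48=-0.40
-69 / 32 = -2.16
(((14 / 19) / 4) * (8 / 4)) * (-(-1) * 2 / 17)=14 / 323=0.04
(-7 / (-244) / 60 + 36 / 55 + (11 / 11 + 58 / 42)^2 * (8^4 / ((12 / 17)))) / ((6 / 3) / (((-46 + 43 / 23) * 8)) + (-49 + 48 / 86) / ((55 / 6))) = -582648309649919 / 93700840716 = -6218.18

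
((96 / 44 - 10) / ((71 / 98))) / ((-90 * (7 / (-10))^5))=-1720000 / 2410947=-0.71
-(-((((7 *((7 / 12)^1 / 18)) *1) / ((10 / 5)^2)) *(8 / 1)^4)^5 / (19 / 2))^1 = 71201283474.07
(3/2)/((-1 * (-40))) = 3/80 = 0.04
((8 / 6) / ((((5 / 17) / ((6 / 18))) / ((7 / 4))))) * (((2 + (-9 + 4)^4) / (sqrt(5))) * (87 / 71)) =721259 * sqrt(5) / 1775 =908.61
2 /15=0.13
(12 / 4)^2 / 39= 3 / 13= 0.23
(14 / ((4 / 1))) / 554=7 / 1108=0.01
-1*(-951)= 951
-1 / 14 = -0.07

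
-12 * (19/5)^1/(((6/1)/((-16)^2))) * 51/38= -13056/5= -2611.20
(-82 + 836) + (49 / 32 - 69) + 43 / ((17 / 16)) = 395489 / 544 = 727.00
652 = 652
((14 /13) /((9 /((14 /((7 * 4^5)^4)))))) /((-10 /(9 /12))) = -0.00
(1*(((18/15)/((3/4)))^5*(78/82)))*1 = 1277952/128125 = 9.97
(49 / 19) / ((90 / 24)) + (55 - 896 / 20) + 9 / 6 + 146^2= 12157181 / 570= 21328.39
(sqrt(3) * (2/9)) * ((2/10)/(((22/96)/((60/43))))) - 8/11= -8/11+ 128 * sqrt(3)/473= -0.26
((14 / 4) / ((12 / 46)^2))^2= 13712209 / 5184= 2645.10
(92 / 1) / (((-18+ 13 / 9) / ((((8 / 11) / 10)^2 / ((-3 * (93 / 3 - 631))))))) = -184 / 11268125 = -0.00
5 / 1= 5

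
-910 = -910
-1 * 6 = -6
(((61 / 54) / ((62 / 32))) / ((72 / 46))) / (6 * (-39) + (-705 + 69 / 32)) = -89792 / 225831807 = -0.00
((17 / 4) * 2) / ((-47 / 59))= -1003 / 94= -10.67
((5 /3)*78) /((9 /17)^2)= 37570 /81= 463.83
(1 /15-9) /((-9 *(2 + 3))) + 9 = 6209 /675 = 9.20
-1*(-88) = 88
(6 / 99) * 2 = 4 / 33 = 0.12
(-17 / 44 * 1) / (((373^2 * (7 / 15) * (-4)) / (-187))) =-4335 / 15582448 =-0.00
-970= -970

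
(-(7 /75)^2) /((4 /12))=-49 /1875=-0.03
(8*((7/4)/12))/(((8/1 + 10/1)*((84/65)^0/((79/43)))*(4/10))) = 2765/9288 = 0.30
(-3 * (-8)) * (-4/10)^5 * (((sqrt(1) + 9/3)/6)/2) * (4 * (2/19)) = -0.03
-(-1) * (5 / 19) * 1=5 / 19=0.26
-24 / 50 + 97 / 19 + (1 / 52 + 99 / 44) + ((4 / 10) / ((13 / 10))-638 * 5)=-39307553 / 12350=-3182.80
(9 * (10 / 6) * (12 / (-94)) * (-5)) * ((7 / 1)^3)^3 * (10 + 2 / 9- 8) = 40353607000 / 47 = 858587382.98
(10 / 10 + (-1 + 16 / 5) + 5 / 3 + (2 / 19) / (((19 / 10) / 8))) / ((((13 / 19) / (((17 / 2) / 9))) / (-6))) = -488801 / 11115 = -43.98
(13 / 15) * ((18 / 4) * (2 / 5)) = 1.56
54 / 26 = 27 / 13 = 2.08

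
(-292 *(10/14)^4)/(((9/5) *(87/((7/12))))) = -228125/805707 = -0.28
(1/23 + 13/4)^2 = 10.85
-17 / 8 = -2.12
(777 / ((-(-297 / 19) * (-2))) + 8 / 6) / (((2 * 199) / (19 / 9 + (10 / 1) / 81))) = -0.13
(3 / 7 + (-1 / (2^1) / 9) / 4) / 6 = 0.07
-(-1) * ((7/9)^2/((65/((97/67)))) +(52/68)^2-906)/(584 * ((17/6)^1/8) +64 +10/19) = -3507486011404/1051235180775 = -3.34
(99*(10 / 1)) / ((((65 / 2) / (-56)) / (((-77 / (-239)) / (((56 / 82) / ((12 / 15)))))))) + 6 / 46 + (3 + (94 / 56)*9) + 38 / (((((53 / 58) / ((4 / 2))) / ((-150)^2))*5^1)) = 198118358778843 / 530240620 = 373638.59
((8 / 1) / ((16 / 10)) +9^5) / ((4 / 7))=103344.50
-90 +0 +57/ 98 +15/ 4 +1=-16595/ 196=-84.67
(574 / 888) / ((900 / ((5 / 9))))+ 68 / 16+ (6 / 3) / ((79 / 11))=257345093 / 56823120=4.53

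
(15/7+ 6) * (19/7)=1083/49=22.10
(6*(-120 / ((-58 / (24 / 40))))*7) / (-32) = -189 / 116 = -1.63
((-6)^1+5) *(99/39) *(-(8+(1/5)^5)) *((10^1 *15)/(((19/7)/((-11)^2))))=135799.76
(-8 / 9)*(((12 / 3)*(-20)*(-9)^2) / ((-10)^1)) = -576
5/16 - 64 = -1019/16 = -63.69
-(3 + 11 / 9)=-38 / 9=-4.22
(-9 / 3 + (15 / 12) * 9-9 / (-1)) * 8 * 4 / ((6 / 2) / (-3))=-552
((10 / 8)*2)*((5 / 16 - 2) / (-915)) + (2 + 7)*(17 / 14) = 149391 / 13664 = 10.93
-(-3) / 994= 3 / 994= 0.00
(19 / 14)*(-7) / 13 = -19 / 26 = -0.73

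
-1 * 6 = -6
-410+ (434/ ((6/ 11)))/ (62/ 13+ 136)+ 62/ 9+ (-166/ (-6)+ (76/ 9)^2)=-14748071/ 49410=-298.48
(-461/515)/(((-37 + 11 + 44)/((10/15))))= -461/13905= -0.03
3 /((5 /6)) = 18 /5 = 3.60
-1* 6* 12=-72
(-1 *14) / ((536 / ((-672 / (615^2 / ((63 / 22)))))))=4116 / 30972425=0.00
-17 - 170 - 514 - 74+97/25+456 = -7878/25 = -315.12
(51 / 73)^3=132651 / 389017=0.34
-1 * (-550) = 550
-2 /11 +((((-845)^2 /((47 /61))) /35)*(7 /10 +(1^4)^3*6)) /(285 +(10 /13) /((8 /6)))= 1517030341 /2442825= 621.01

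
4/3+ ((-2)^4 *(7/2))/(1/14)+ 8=2380/3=793.33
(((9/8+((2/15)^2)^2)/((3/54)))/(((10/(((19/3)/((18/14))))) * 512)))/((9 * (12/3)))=60615149/111974400000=0.00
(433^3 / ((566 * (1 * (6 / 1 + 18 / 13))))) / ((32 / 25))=26384389525 / 1738752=15174.33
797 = 797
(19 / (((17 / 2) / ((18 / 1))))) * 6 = 4104 / 17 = 241.41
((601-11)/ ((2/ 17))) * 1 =5015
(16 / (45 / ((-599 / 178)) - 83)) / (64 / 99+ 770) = -474408 / 2202111869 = -0.00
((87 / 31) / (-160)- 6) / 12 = -0.50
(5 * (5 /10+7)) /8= 75 /16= 4.69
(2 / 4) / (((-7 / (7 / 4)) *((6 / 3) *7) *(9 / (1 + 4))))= -5 / 1008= -0.00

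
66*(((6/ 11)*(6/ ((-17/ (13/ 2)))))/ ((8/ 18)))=-185.82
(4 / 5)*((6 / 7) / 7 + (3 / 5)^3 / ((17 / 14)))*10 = 250176 / 104125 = 2.40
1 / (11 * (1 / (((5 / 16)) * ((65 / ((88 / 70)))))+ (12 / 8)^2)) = 45500 / 1157101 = 0.04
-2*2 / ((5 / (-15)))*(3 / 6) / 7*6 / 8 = 9 / 14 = 0.64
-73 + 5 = -68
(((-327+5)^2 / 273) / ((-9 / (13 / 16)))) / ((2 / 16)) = -7406 / 27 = -274.30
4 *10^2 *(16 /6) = 3200 /3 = 1066.67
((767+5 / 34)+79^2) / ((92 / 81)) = 19300437 / 3128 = 6170.22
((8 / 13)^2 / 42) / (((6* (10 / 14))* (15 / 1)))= 16 / 114075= 0.00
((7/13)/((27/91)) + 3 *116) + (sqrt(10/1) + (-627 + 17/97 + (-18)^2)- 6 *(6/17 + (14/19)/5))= sqrt(10) + 186056293/4229685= 47.15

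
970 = 970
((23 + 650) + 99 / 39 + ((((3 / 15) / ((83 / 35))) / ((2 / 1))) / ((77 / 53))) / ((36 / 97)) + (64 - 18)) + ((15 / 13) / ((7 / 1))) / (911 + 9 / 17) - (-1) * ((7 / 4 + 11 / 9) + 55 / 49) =2452590844273 / 3379567191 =725.71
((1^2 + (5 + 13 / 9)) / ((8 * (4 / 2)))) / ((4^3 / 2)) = 67 / 4608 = 0.01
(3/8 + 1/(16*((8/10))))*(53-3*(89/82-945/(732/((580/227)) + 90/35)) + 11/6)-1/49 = 1048518382673/37723812672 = 27.79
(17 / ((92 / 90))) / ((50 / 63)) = 9639 / 460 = 20.95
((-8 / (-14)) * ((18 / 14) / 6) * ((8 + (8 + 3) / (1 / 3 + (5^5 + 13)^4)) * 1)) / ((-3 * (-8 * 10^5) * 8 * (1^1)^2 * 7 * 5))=465428522582101 / 319283966491316758400000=0.00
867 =867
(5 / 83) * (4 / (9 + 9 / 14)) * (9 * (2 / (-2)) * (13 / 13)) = -56 / 249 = -0.22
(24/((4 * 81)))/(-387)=-2/10449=-0.00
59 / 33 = 1.79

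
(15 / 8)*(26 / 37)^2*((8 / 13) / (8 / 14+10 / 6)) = 16380 / 64343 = 0.25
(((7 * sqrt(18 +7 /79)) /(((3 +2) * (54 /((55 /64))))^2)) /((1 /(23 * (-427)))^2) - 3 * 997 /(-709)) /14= 2991 /9926 +11670696961 * sqrt(112891) /1887141888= 2078.19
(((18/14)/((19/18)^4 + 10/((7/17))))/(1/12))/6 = 1889568/18758167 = 0.10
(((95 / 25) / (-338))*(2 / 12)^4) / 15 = -19 / 32853600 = -0.00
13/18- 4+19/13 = -425/234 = -1.82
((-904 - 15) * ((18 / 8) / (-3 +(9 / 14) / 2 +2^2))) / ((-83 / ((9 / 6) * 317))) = 55060047 / 6142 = 8964.51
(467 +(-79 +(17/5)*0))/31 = 388/31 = 12.52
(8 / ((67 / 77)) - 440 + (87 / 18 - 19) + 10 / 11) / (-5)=1963649 / 22110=88.81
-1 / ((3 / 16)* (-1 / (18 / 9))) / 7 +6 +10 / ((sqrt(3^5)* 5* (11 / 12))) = 8* sqrt(3) / 99 +158 / 21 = 7.66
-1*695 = -695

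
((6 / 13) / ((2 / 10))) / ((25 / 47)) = 282 / 65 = 4.34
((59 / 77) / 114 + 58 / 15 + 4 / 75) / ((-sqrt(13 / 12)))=-3.77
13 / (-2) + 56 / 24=-25 / 6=-4.17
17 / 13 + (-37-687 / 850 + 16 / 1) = -226531 / 11050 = -20.50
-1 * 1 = -1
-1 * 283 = -283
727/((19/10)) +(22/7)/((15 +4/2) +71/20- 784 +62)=713927450/1865857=382.63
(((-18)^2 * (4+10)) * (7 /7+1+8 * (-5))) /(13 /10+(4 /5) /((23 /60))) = -2086560 /41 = -50891.71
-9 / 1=-9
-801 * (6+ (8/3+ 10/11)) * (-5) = 421860/11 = 38350.91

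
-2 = -2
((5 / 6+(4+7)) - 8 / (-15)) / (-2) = -371 / 60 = -6.18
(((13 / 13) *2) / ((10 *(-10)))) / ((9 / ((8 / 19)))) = -4 / 4275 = -0.00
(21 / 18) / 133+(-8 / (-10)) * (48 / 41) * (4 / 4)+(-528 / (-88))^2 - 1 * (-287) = 7570603 / 23370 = 323.95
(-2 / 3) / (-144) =1 / 216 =0.00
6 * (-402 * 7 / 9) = -1876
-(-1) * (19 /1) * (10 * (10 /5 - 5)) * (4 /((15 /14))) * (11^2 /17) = -257488 /17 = -15146.35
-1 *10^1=-10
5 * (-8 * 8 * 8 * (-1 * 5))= 12800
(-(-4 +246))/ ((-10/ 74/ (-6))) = -53724/ 5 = -10744.80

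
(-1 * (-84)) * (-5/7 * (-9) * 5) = 2700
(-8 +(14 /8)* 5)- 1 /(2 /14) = -25 /4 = -6.25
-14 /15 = -0.93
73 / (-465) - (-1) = 392 / 465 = 0.84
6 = 6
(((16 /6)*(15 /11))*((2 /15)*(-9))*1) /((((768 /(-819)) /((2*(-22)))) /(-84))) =17199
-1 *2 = -2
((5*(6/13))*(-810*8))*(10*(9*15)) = -262440000/13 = -20187692.31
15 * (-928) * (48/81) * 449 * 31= -1033346560/9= -114816284.44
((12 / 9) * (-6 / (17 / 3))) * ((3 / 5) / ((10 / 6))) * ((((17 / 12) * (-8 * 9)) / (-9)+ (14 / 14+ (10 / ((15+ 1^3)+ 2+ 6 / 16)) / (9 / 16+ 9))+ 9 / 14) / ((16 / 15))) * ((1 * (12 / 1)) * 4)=-4221036 / 14161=-298.07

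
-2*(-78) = 156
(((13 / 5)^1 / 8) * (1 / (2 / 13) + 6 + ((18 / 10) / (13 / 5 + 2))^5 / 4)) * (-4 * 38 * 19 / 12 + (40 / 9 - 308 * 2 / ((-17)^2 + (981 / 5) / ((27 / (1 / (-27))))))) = -131207454292940909 / 135475236908640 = -968.50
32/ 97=0.33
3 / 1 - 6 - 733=-736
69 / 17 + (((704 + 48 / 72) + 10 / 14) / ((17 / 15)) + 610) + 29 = 150589 / 119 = 1265.45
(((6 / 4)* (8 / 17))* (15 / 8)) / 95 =9 / 646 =0.01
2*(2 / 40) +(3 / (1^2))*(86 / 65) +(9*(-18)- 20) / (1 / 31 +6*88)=3.72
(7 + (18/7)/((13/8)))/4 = 781/364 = 2.15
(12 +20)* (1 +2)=96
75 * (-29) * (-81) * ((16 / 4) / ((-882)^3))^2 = 725 / 121083580434348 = 0.00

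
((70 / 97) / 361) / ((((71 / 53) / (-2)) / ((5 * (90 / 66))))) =-556500 / 27348277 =-0.02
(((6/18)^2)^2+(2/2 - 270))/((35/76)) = -1655888/2835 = -584.09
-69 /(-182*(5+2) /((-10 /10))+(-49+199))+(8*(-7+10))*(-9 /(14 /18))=-2768739 /9968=-277.76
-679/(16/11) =-466.81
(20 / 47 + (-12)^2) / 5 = 6788 / 235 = 28.89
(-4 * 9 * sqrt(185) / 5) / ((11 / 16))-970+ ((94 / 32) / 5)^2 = -6205791 / 6400-576 * sqrt(185) / 55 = -1112.10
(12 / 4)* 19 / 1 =57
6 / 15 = 2 / 5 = 0.40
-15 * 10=-150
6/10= 3/5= 0.60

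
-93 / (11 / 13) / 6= -403 / 22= -18.32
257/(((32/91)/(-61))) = -44581.47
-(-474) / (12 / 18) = 711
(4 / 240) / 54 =0.00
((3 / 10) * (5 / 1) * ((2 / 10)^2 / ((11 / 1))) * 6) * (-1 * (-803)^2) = -527571 / 25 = -21102.84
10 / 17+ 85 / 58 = 2025 / 986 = 2.05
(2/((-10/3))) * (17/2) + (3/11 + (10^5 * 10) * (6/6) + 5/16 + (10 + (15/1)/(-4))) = 880001527/880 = 1000001.74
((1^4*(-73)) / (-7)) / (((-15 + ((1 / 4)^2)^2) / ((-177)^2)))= -585476352 / 26873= -21786.79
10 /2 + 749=754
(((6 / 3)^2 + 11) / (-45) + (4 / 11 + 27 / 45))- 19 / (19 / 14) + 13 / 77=-15247 / 1155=-13.20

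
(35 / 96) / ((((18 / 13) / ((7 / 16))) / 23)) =73255 / 27648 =2.65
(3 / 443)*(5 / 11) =0.00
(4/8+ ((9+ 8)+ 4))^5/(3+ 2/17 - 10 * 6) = -2499143531/30944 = -80763.43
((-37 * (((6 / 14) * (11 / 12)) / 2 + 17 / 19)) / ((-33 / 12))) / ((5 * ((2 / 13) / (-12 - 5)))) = -9493497 / 29260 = -324.45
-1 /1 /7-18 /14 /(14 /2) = -16 /49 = -0.33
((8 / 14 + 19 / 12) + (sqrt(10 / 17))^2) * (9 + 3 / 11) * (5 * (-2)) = -19585 / 77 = -254.35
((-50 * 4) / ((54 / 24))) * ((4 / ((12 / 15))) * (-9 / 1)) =4000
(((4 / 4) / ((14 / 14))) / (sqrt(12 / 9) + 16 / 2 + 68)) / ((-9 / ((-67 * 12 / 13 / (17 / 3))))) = 15276 / 957151-134 * sqrt(3) / 957151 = 0.02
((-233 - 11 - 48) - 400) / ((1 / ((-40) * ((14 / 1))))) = 387520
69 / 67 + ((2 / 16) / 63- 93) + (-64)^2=135208147 / 33768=4004.03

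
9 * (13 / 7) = 117 / 7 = 16.71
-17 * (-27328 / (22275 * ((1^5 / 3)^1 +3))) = 232288 / 37125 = 6.26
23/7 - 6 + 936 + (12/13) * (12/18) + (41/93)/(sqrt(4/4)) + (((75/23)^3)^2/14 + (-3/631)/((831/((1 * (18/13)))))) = 446810635901051871367/437956000400063418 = 1020.22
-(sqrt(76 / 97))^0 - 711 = -712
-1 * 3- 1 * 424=-427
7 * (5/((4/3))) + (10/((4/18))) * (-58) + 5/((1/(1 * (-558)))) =-21495/4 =-5373.75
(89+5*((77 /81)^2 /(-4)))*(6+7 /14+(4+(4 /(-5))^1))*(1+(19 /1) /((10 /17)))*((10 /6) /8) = 8276488819 /1399680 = 5913.13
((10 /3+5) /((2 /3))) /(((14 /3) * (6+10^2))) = 0.03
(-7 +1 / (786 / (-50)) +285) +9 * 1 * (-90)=-209101 / 393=-532.06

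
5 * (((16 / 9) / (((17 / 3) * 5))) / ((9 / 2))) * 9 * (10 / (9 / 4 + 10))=1280 / 2499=0.51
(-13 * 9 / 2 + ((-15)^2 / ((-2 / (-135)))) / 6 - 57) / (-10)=-9663 / 40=-241.58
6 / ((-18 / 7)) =-7 / 3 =-2.33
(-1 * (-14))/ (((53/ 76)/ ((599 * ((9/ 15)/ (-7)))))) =-273144/ 265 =-1030.73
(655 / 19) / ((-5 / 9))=-1179 / 19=-62.05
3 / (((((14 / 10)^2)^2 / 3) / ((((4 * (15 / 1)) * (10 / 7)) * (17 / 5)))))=11475000 / 16807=682.75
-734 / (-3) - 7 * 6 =608 / 3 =202.67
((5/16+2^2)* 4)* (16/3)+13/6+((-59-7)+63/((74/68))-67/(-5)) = 110399/1110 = 99.46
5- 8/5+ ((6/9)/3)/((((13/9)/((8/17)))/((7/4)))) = 3897/1105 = 3.53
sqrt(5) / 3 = 0.75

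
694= 694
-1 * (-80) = 80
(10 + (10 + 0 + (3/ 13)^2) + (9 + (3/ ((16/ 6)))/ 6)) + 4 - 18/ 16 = 86841/ 2704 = 32.12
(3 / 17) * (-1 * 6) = -18 / 17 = -1.06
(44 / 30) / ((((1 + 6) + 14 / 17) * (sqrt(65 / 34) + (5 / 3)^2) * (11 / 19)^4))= 23787012 / 29786449 - 6296562 * sqrt(2210) / 744661225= 0.40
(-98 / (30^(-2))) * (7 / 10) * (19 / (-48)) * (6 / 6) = 97755 / 4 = 24438.75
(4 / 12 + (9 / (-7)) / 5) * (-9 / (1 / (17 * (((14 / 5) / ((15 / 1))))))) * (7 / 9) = -1904 / 1125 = -1.69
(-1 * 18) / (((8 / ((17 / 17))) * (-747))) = 1 / 332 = 0.00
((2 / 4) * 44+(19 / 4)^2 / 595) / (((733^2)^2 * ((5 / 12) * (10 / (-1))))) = -629403 / 34352856872999000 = -0.00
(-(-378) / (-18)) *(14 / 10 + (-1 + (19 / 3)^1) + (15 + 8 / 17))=-39634 / 85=-466.28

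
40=40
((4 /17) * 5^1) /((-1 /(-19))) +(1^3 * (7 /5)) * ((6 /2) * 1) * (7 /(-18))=10567 /510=20.72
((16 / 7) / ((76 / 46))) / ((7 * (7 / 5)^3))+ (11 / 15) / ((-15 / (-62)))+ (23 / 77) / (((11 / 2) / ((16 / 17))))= 466183444442 / 147795295725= 3.15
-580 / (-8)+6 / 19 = 72.82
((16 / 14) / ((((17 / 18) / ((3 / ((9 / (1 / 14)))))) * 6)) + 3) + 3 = 5002 / 833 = 6.00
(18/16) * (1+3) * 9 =40.50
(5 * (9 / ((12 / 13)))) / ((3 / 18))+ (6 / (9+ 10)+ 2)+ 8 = 11507 / 38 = 302.82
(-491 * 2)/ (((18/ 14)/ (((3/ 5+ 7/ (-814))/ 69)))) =-8272859/ 1263735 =-6.55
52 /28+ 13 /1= 104 /7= 14.86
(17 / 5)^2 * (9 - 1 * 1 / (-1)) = 578 / 5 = 115.60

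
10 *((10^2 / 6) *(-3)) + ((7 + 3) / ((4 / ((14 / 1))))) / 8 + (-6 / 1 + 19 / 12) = -12001 / 24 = -500.04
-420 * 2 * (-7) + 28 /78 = 229334 /39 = 5880.36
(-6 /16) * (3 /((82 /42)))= -189 /328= -0.58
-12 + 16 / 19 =-11.16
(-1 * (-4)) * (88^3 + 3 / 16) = 10903555 / 4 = 2725888.75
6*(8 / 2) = 24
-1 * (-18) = 18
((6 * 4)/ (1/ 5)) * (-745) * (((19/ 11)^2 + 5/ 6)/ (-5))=8257580/ 121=68244.46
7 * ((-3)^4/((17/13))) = 7371/17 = 433.59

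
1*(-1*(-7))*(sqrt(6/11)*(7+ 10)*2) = 238*sqrt(66)/11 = 175.77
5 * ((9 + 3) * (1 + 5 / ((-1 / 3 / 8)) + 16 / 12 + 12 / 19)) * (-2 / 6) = 2340.70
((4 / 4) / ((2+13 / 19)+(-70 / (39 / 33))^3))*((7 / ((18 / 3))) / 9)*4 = -584402 / 234198403731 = -0.00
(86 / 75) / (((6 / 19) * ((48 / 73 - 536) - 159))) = -59641 / 11404575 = -0.01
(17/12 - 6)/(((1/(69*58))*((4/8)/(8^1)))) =-293480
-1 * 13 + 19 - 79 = -73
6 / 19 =0.32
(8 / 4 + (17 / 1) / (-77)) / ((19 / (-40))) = -3.75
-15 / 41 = -0.37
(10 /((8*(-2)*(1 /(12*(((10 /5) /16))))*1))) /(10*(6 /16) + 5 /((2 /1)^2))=-3 /16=-0.19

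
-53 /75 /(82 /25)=-53 /246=-0.22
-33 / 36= -11 / 12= -0.92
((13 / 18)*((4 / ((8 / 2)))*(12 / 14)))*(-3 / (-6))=0.31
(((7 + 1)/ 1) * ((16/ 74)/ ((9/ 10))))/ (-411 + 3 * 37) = -32/ 4995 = -0.01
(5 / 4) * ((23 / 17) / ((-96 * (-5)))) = 23 / 6528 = 0.00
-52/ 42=-26/ 21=-1.24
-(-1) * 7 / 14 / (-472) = -1 / 944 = -0.00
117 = 117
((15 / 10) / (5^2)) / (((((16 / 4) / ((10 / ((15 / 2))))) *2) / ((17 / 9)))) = 17 / 900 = 0.02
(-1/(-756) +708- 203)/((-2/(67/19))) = -25579327/28728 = -890.40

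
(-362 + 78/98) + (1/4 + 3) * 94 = -5459/98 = -55.70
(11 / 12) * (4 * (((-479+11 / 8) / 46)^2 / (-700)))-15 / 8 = -693832451 / 284390400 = -2.44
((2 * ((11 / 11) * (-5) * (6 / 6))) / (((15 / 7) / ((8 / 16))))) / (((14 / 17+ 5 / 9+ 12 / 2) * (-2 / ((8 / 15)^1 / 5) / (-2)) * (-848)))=119 / 2991850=0.00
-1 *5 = -5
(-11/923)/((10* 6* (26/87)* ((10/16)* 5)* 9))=-319/13498875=-0.00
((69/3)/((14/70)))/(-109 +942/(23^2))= -60835/56719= -1.07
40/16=5/2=2.50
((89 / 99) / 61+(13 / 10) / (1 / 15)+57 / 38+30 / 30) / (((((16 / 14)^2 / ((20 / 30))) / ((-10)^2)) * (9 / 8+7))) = 32572015 / 235521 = 138.30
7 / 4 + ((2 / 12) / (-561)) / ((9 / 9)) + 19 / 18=6295 / 2244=2.81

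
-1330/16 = -83.12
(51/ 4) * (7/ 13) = 357/ 52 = 6.87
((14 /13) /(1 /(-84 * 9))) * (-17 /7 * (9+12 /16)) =19278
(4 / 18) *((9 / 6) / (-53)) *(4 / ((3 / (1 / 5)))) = -4 / 2385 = -0.00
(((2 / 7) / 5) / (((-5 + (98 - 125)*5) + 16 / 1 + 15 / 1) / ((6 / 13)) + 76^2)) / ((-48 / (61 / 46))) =-61 / 214059160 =-0.00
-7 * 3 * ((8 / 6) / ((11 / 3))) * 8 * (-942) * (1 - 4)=-172642.91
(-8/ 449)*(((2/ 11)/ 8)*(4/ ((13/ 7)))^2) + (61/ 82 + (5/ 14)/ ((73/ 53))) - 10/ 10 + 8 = 139923962257/ 17487611141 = 8.00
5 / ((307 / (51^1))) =255 / 307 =0.83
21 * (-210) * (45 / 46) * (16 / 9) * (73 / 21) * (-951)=583153200 / 23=25354486.96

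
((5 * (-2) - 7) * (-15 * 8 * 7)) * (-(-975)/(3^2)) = 1547000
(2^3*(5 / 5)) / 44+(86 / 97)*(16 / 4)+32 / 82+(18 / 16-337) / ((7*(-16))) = 278980509 / 39197312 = 7.12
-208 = -208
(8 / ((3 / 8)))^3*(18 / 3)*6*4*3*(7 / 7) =4194304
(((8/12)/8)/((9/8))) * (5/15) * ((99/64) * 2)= 11/144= 0.08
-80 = -80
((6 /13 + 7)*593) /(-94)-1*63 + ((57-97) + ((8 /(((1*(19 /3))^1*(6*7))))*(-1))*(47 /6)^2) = -151.92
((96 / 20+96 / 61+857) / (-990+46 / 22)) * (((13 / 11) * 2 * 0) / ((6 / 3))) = 0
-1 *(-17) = 17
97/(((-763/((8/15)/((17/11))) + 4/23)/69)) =-13546632/4474643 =-3.03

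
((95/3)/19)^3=4.63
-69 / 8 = -8.62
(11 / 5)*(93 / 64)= 1023 / 320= 3.20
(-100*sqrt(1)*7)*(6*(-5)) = 21000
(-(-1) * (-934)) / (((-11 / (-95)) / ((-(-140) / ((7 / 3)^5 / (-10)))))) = 4312278000 / 26411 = 163275.83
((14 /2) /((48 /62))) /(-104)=-0.09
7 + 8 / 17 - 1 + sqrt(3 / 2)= sqrt(6) / 2 + 110 / 17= 7.70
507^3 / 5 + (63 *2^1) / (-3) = 130323633 / 5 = 26064726.60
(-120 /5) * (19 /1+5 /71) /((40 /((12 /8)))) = -6093 /355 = -17.16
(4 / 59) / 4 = 1 / 59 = 0.02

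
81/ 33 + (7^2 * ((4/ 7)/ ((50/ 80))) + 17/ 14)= 37321/ 770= 48.47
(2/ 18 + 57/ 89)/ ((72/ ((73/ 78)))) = 21973/ 2249208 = 0.01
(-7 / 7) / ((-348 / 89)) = 89 / 348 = 0.26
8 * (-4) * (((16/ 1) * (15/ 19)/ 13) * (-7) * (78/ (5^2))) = 64512/ 95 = 679.07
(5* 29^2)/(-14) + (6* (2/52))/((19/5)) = -1038425/3458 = -300.30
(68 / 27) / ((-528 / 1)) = -17 / 3564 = -0.00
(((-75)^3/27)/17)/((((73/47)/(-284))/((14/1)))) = 2919875000/1241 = 2352840.45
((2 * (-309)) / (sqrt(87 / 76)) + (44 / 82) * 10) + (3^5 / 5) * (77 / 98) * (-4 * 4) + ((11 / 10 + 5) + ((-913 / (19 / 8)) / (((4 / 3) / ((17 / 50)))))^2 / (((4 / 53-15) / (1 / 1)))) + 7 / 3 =-54485788243447 / 43903466250-412 * sqrt(1653) / 29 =-1818.65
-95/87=-1.09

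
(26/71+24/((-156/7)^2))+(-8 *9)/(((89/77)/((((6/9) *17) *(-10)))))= 45237926107/6407466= 7060.19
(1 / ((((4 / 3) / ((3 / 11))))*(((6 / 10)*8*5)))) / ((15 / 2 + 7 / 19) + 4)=57 / 79376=0.00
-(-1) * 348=348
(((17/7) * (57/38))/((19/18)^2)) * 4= 33048/2527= 13.08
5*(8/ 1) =40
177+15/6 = 359/2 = 179.50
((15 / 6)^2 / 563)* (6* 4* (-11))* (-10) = 16500 / 563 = 29.31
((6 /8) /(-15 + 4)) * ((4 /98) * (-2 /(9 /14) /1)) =2 /231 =0.01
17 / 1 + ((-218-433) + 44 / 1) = -590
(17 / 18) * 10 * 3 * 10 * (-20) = -17000 / 3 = -5666.67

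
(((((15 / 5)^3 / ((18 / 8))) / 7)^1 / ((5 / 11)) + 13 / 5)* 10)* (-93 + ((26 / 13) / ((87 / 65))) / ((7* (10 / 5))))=-25231112 / 4263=-5918.63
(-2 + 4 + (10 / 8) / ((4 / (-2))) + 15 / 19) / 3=329 / 456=0.72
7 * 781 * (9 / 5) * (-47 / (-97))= 2312541 / 485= 4768.13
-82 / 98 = -0.84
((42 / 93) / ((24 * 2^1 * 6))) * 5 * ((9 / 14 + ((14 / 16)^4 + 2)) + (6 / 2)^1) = 297665 / 6094848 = 0.05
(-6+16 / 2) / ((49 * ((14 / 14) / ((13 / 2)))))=0.27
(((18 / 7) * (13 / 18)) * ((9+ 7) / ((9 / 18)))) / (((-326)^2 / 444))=46176 / 185983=0.25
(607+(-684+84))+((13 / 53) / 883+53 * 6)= 15209688 / 46799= 325.00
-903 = -903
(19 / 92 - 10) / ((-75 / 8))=1802 / 1725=1.04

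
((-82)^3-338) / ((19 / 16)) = -8827296 / 19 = -464594.53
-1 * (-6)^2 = -36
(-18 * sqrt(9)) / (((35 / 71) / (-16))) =61344 / 35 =1752.69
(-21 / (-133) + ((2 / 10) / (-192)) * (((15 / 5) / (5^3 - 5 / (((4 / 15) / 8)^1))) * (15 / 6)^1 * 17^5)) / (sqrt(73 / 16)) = 26986883 * sqrt(73) / 1109600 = 207.80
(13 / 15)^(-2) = 1.33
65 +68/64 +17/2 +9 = 1337/16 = 83.56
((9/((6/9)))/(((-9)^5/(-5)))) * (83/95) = 83/83106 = 0.00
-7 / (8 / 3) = -21 / 8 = -2.62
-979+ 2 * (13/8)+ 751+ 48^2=8317/4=2079.25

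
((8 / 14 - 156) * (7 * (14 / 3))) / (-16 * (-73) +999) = -2.34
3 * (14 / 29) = 42 / 29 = 1.45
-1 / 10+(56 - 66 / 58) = 15881 / 290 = 54.76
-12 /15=-4 /5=-0.80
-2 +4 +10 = 12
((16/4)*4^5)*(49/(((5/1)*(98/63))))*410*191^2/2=192983906304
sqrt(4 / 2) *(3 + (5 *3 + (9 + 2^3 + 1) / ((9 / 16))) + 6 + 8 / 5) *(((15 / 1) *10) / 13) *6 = 51840 *sqrt(2) / 13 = 5639.45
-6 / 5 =-1.20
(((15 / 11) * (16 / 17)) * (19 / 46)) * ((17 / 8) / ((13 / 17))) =4845 / 3289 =1.47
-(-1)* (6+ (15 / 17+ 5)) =202 / 17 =11.88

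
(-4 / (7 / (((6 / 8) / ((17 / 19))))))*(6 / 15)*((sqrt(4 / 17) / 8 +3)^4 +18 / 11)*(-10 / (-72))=-1280847665 / 581070336 - 46531*sqrt(17) / 1100512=-2.38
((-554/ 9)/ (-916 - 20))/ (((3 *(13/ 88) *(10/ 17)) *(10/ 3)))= 51799/ 684450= 0.08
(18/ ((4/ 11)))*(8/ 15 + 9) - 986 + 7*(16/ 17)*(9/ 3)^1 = -84037/ 170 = -494.34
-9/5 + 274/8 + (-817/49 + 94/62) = 525351/30380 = 17.29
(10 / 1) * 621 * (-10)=-62100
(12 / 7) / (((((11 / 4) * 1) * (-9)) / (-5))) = 80 / 231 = 0.35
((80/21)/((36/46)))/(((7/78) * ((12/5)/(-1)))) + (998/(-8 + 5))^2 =146382688/1323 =110644.51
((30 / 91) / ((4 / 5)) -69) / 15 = -4161 / 910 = -4.57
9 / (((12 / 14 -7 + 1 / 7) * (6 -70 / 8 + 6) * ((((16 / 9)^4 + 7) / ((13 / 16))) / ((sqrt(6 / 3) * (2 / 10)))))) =-19683 * sqrt(2) / 4458520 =-0.01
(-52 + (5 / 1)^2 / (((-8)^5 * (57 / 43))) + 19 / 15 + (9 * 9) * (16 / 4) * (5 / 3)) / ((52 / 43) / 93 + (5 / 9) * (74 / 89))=1626227584867143 / 1578563338240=1030.19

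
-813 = -813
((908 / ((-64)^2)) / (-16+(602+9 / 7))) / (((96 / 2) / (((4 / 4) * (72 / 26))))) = 4767 / 218902528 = 0.00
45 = 45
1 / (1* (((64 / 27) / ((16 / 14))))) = 27 / 56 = 0.48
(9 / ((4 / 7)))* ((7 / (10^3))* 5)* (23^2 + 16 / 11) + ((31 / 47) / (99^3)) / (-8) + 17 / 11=293.96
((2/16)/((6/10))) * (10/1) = 25/12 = 2.08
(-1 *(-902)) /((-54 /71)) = -32021 /27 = -1185.96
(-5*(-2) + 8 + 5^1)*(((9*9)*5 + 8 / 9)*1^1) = 84019 / 9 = 9335.44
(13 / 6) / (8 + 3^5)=13 / 1506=0.01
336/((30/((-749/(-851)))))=41944/4255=9.86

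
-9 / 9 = -1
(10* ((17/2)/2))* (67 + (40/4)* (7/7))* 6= 19635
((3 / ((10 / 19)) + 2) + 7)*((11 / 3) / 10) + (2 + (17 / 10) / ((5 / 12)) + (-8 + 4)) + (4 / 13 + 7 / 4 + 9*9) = 58843 / 650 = 90.53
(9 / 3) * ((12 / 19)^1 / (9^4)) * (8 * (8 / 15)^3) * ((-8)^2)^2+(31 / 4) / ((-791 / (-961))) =1604976046571 / 147907903500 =10.85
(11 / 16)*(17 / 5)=187 / 80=2.34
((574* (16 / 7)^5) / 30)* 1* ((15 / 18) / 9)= 110.53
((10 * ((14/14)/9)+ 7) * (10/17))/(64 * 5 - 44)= 365/21114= 0.02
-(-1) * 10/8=5/4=1.25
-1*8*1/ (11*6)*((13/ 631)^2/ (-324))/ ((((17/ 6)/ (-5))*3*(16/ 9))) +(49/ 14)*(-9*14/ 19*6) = -42554345586407/ 305567863128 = -139.26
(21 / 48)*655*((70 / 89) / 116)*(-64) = -320950 / 2581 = -124.35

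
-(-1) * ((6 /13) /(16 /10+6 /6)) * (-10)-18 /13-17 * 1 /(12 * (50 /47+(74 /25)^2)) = -1933884151 /585325416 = -3.30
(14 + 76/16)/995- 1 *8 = -6353/796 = -7.98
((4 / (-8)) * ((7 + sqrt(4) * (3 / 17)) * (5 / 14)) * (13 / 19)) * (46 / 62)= -186875 / 280364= -0.67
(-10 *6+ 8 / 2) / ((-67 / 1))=56 / 67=0.84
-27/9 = -3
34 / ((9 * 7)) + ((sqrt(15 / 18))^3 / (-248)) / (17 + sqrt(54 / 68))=-1445 * sqrt(30) / 43742736 + 5 * sqrt(85) / 4860304 + 34 / 63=0.54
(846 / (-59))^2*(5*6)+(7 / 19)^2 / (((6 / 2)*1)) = 6168.24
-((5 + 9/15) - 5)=-3/5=-0.60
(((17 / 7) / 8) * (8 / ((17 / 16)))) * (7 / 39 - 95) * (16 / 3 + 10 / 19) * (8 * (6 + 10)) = -2529550336 / 15561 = -162557.06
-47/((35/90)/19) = -16074/7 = -2296.29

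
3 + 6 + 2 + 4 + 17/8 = 137/8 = 17.12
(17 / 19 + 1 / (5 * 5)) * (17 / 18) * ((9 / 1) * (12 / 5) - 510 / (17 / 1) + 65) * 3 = 356014 / 2375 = 149.90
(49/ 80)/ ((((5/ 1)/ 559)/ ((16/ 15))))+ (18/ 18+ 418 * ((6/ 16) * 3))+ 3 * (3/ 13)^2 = 138018691/ 253500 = 544.45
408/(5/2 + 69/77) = 62832/523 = 120.14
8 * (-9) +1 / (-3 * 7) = -72.05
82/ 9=9.11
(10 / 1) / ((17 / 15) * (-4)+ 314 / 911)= -2.39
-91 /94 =-0.97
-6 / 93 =-2 / 31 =-0.06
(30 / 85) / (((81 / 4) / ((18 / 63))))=0.00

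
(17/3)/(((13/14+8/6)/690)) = 32844/19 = 1728.63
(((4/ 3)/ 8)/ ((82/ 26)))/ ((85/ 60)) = 26/ 697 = 0.04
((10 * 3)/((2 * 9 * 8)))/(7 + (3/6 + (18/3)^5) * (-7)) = -5/1306284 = -0.00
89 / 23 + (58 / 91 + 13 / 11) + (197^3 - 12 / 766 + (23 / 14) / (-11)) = 134830975109899 / 17635618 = 7645378.52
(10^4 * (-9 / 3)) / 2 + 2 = -14998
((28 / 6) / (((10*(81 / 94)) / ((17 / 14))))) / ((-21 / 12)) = -3196 / 8505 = -0.38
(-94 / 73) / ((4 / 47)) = -2209 / 146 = -15.13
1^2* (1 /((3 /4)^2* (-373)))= -16 /3357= -0.00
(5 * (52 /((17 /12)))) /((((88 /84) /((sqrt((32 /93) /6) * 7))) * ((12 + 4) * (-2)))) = -9555 * sqrt(31) /5797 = -9.18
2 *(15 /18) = 5 /3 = 1.67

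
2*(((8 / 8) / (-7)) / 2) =-1 / 7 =-0.14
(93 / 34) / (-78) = -31 / 884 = -0.04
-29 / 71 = -0.41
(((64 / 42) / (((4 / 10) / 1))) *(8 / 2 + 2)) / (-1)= -160 / 7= -22.86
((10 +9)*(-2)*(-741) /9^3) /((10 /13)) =61009 /1215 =50.21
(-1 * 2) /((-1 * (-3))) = -2 /3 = -0.67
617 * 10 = 6170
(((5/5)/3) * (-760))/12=-190/9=-21.11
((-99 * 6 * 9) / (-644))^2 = 7144929 / 103684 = 68.91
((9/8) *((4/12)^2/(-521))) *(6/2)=-3/4168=-0.00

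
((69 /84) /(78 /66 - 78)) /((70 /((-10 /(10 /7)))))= 253 /236600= 0.00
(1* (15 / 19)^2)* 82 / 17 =3.01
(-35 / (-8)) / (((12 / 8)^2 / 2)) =35 / 9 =3.89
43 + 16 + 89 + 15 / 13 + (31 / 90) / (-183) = 31934927 / 214110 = 149.15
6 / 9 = 2 / 3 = 0.67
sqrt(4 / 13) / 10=sqrt(13) / 65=0.06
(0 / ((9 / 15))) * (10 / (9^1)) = 0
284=284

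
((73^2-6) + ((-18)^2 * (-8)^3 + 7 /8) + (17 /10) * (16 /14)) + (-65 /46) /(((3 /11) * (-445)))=-276083440931 /1719480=-160562.17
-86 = -86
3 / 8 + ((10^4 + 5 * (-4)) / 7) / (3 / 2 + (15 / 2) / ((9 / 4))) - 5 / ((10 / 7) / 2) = 468281 / 1624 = 288.35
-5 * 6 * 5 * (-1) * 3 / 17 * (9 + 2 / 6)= 4200 / 17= 247.06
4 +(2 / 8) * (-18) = -1 / 2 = -0.50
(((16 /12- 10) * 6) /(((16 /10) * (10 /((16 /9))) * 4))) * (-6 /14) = 13 /21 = 0.62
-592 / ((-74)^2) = -4 / 37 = -0.11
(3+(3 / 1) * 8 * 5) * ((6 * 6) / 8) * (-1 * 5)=-5535 / 2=-2767.50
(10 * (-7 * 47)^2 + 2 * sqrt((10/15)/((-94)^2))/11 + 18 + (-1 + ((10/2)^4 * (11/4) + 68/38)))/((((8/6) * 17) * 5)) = sqrt(6)/175780 + 247185639/25840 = 9566.01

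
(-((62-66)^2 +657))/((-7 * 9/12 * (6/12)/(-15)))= -26920/7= -3845.71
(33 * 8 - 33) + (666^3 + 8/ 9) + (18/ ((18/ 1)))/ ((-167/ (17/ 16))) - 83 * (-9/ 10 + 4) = 35519890454843/ 120240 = 295408270.58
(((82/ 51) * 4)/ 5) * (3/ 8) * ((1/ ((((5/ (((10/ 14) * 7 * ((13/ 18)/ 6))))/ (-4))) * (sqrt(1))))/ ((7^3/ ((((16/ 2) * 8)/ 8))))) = -4264/ 787185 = -0.01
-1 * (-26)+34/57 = 1516/57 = 26.60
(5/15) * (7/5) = 7/15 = 0.47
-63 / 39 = -21 / 13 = -1.62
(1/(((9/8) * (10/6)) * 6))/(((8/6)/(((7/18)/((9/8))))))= 28/1215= 0.02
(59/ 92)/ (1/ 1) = 59/ 92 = 0.64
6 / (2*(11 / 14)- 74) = -14 / 169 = -0.08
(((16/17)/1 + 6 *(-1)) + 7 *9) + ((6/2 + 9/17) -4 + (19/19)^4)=994/17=58.47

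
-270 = -270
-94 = -94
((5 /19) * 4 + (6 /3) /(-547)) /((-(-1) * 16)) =5451 /83144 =0.07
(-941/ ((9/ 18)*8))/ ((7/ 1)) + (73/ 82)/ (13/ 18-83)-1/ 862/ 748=-9213342832305/ 274060104472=-33.62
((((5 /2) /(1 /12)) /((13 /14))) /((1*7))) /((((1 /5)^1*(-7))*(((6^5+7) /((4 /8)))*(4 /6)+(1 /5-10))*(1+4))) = -0.00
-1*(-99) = 99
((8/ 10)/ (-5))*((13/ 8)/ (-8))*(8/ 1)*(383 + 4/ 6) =14963/ 150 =99.75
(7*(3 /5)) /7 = 3 /5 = 0.60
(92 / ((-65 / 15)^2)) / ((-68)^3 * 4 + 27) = -828 / 212551469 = -0.00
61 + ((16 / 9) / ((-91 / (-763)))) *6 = 5867 / 39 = 150.44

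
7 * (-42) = -294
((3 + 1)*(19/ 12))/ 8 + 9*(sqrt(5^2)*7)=7579/ 24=315.79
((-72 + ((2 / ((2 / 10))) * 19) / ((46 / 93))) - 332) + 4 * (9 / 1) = 371 / 23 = 16.13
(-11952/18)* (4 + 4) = -5312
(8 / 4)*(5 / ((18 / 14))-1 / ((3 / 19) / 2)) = -158 / 9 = -17.56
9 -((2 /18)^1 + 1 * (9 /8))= 559 /72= 7.76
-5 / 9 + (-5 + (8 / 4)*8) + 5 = 139 / 9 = 15.44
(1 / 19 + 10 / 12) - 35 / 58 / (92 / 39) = 0.63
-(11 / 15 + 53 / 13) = -938 / 195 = -4.81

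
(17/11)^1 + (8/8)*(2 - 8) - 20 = -269/11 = -24.45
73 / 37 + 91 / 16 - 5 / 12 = 12865 / 1776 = 7.24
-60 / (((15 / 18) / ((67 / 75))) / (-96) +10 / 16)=-154368 / 1583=-97.52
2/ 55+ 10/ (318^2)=0.04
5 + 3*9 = 32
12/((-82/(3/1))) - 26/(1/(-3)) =3180/41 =77.56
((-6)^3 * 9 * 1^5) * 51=-99144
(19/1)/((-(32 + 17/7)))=-133/241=-0.55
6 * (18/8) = 27/2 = 13.50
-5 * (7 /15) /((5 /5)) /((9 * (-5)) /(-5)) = -7 /27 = -0.26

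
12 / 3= 4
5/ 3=1.67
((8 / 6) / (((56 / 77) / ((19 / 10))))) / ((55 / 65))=247 / 60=4.12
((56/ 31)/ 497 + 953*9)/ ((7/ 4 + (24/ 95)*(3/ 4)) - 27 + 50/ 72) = -16140677175/ 45853433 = -352.01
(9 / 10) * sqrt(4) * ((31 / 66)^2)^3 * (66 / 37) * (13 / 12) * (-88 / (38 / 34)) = -196138313501 / 66696197040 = -2.94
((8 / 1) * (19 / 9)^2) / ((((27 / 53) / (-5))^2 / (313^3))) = 6219019941710600 / 59049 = 105319648795.25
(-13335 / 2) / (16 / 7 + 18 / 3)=-804.70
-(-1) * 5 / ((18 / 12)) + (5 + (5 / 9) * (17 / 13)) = 1060 / 117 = 9.06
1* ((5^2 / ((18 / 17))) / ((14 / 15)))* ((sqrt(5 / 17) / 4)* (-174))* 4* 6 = -10875* sqrt(85) / 7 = -14323.22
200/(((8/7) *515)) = 35/103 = 0.34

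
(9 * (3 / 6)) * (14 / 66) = 21 / 22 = 0.95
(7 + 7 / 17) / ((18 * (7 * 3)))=1 / 51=0.02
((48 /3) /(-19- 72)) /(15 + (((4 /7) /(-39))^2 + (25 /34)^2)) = -15148224 /1338931981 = -0.01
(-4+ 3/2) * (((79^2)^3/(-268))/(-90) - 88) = -243085332961/9648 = -25195411.79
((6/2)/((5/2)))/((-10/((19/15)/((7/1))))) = -19/875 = -0.02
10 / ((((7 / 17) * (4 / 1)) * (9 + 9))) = 85 / 252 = 0.34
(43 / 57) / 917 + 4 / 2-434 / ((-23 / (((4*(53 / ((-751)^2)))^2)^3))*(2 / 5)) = 77421194981939703638546064500040126313523 / 38694681065499530213079355785767482010187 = 2.00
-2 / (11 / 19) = -38 / 11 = -3.45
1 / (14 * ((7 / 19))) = 19 / 98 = 0.19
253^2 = 64009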